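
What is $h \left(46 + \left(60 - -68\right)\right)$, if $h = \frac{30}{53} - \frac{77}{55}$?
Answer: $- \frac{38454}{265} \approx -145.11$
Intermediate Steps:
$h = - \frac{221}{265}$ ($h = 30 \cdot \frac{1}{53} - \frac{7}{5} = \frac{30}{53} - \frac{7}{5} = - \frac{221}{265} \approx -0.83396$)
$h \left(46 + \left(60 - -68\right)\right) = - \frac{221 \left(46 + \left(60 - -68\right)\right)}{265} = - \frac{221 \left(46 + \left(60 + 68\right)\right)}{265} = - \frac{221 \left(46 + 128\right)}{265} = \left(- \frac{221}{265}\right) 174 = - \frac{38454}{265}$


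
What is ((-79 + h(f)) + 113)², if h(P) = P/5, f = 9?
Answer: 32041/25 ≈ 1281.6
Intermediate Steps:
h(P) = P/5 (h(P) = P*(⅕) = P/5)
((-79 + h(f)) + 113)² = ((-79 + (⅕)*9) + 113)² = ((-79 + 9/5) + 113)² = (-386/5 + 113)² = (179/5)² = 32041/25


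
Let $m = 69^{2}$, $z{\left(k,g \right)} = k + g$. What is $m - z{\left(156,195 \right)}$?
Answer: $4410$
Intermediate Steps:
$z{\left(k,g \right)} = g + k$
$m = 4761$
$m - z{\left(156,195 \right)} = 4761 - \left(195 + 156\right) = 4761 - 351 = 4410$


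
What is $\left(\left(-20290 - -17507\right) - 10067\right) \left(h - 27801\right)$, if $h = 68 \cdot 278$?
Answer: $114326450$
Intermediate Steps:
$h = 18904$
$\left(\left(-20290 - -17507\right) - 10067\right) \left(h - 27801\right) = \left(\left(-20290 - -17507\right) - 10067\right) \left(18904 - 27801\right) = \left(\left(-20290 + 17507\right) - 10067\right) \left(-8897\right) = \left(-2783 - 10067\right) \left(-8897\right) = \left(-12850\right) \left(-8897\right) = 114326450$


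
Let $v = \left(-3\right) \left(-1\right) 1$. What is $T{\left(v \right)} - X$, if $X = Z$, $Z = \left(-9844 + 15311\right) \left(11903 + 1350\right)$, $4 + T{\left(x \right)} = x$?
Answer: $-72454152$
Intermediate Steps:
$v = 3$ ($v = 3 \cdot 1 = 3$)
$T{\left(x \right)} = -4 + x$
$Z = 72454151$ ($Z = 5467 \cdot 13253 = 72454151$)
$X = 72454151$
$T{\left(v \right)} - X = \left(-4 + 3\right) - 72454151 = -1 - 72454151 = -72454152$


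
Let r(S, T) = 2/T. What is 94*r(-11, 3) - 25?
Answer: 113/3 ≈ 37.667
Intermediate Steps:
94*r(-11, 3) - 25 = 94*(2/3) - 25 = 188/3 - 25 = 113/3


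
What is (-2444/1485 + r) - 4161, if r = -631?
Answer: -7118564/1485 ≈ -4793.6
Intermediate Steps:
(-2444/1485 + r) - 4161 = (-2444/1485 - 631) - 4161 = -939479/1485 - 4161 = -7118564/1485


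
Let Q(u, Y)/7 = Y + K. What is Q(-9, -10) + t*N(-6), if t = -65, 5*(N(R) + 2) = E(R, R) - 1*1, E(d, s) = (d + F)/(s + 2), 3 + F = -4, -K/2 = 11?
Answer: -493/4 ≈ -123.25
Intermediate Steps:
K = -22 (K = -2*11 = -22)
F = -7 (F = -3 - 4 = -7)
E(d, s) = (-7 + d)/(2 + s) (E(d, s) = (d - 7)/(s + 2) = (-7 + d)/(2 + s))
Q(u, Y) = -154 + 7*Y (Q(u, Y) = 7*(Y - 22) = 7*(-22 + Y) = -154 + 7*Y)
N(R) = -11/5 + (-7 + R)/(5*(2 + R)) (N(R) = -2 + ((-7 + R)/(2 + R) - 1*1)/5 = -2 + ((-7 + R)/(2 + R) - 1)/5 = -2 + (-1 + (-7 + R)/(2 + R))/5 = -2 + (-⅕ + (-7 + R)/(5*(2 + R))) = -11/5 + (-7 + R)/(5*(2 + R)))
Q(-9, -10) + t*N(-6) = (-154 + 7*(-10)) - 13*(-29 - 10*(-6))/(2 - 6) = (-154 - 70) - 13*(-29 + 60)/(-4) = -224 - 13*(-1)*31/4 = -224 - 65*(-31/20) = -224 + 403/4 = -493/4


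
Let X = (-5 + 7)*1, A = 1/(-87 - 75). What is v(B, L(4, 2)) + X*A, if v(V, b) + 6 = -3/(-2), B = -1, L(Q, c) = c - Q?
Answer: -731/162 ≈ -4.5123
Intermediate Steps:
v(V, b) = -9/2 (v(V, b) = -6 - 3/(-2) = -6 - 3*(-1/2) = -6 + 3/2 = -9/2)
A = -1/162 (A = 1/(-162) = -1/162 ≈ -0.0061728)
X = 2 (X = 2*1 = 2)
v(B, L(4, 2)) + X*A = -9/2 + 2*(-1/162) = -9/2 - 1/81 = -731/162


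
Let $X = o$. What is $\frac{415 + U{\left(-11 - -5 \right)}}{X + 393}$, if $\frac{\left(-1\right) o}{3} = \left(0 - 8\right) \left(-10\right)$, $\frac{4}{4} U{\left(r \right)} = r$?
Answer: $\frac{409}{153} \approx 2.6732$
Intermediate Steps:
$U{\left(r \right)} = r$
$o = -240$ ($o = - 3 \left(0 - 8\right) \left(-10\right) = - 3 \left(\left(-8\right) \left(-10\right)\right) = \left(-3\right) 80 = -240$)
$X = -240$
$\frac{415 + U{\left(-11 - -5 \right)}}{X + 393} = \frac{415 - 6}{-240 + 393} = \frac{415 + \left(-11 + 5\right)}{153} = \left(415 - 6\right) \frac{1}{153} = 409 \cdot \frac{1}{153} = \frac{409}{153}$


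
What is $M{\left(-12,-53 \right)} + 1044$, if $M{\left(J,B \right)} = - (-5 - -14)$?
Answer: $1035$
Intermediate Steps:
$M{\left(J,B \right)} = -9$ ($M{\left(J,B \right)} = - (-5 + 14) = \left(-1\right) 9 = -9$)
$M{\left(-12,-53 \right)} + 1044 = -9 + 1044 = 1035$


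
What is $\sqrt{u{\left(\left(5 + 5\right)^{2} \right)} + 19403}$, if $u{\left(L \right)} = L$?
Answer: $3 \sqrt{2167} \approx 139.65$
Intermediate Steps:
$\sqrt{u{\left(\left(5 + 5\right)^{2} \right)} + 19403} = \sqrt{\left(5 + 5\right)^{2} + 19403} = \sqrt{10^{2} + 19403} = \sqrt{100 + 19403} = \sqrt{19503} = 3 \sqrt{2167}$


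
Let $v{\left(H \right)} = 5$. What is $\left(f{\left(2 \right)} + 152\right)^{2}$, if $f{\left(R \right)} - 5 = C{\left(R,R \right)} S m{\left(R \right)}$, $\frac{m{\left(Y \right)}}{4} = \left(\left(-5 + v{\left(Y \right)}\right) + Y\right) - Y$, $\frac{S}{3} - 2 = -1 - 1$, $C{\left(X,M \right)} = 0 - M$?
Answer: $24649$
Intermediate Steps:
$C{\left(X,M \right)} = - M$
$S = 0$ ($S = 6 + 3 \left(-1 - 1\right) = 6 + 3 \left(-2\right) = 6 - 6 = 0$)
$m{\left(Y \right)} = 0$ ($m{\left(Y \right)} = 4 \left(\left(\left(-5 + 5\right) + Y\right) - Y\right) = 4 \left(\left(0 + Y\right) - Y\right) = 4 \left(Y - Y\right) = 4 \cdot 0 = 0$)
$f{\left(R \right)} = 5$ ($f{\left(R \right)} = 5 + - R 0 \cdot 0 = 5 + 0 \cdot 0 = 5 + 0 = 5$)
$\left(f{\left(2 \right)} + 152\right)^{2} = \left(5 + 152\right)^{2} = 157^{2} = 24649$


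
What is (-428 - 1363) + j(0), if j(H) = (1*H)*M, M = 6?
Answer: -1791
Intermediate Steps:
j(H) = 6*H (j(H) = (1*H)*6 = H*6 = 6*H)
(-428 - 1363) + j(0) = (-428 - 1363) + 6*0 = -1791 + 0 = -1791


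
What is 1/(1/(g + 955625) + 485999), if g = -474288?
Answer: 481337/233929300664 ≈ 2.0576e-6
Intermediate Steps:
1/(1/(g + 955625) + 485999) = 1/(1/(-474288 + 955625) + 485999) = 1/(1/481337 + 485999) = 1/(233929300664/481337) = 481337/233929300664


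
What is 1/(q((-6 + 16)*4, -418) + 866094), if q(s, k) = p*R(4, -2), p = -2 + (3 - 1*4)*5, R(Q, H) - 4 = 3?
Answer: 1/866045 ≈ 1.1547e-6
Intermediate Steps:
R(Q, H) = 7 (R(Q, H) = 4 + 3 = 7)
p = -7 (p = -2 + (3 - 4)*5 = -2 - 1*5 = -2 - 5 = -7)
q(s, k) = -49 (q(s, k) = -7*7 = -49)
1/(q((-6 + 16)*4, -418) + 866094) = 1/(-49 + 866094) = 1/866045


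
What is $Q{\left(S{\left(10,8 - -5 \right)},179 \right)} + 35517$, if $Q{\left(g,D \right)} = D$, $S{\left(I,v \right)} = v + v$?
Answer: $35696$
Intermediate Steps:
$S{\left(I,v \right)} = 2 v$
$Q{\left(S{\left(10,8 - -5 \right)},179 \right)} + 35517 = 179 + 35517 = 35696$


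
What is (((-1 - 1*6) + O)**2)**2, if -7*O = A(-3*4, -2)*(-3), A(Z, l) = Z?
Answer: 52200625/2401 ≈ 21741.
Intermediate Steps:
O = -36/7 (O = -(-3*4)*(-3)/7 = -(-12)*(-3)/7 = -1/7*36 = -36/7 ≈ -5.1429)
(((-1 - 1*6) + O)**2)**2 = (((-1 - 1*6) - 36/7)**2)**2 = (((-1 - 6) - 36/7)**2)**2 = ((-7 - 36/7)**2)**2 = ((-85/7)**2)**2 = (7225/49)**2 = 52200625/2401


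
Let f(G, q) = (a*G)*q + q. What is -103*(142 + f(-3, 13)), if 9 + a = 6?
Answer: -28016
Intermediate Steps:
a = -3 (a = -9 + 6 = -3)
f(G, q) = q - 3*G*q (f(G, q) = (-3*G)*q + q = -3*G*q + q = q - 3*G*q)
-103*(142 + f(-3, 13)) = -103*(142 + 13*(1 - 3*(-3))) = -103*(142 + 13*(1 + 9)) = -103*(142 + 13*10) = -103*(142 + 130) = -103*272 = -28016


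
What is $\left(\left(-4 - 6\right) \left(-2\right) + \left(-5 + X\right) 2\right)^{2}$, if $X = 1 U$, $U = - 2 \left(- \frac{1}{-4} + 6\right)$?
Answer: $225$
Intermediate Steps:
$U = - \frac{25}{2}$ ($U = - 2 \left(\left(-1\right) \left(- \frac{1}{4}\right) + 6\right) = - 2 \left(\frac{1}{4} + 6\right) = \left(-2\right) \frac{25}{4} = - \frac{25}{2} \approx -12.5$)
$X = - \frac{25}{2}$ ($X = 1 \left(- \frac{25}{2}\right) = - \frac{25}{2} \approx -12.5$)
$\left(\left(-4 - 6\right) \left(-2\right) + \left(-5 + X\right) 2\right)^{2} = \left(\left(-4 - 6\right) \left(-2\right) + \left(-5 - \frac{25}{2}\right) 2\right)^{2} = \left(\left(-10\right) \left(-2\right) - 35\right)^{2} = \left(20 - 35\right)^{2} = \left(-15\right)^{2} = 225$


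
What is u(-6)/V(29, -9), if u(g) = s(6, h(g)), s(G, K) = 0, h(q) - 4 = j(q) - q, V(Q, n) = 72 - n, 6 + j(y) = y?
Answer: 0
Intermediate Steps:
j(y) = -6 + y
h(q) = -2 (h(q) = 4 + ((-6 + q) - q) = 4 - 6 = -2)
u(g) = 0
u(-6)/V(29, -9) = 0/(72 - 1*(-9)) = 0/(72 + 9) = 0/81 = 0*(1/81) = 0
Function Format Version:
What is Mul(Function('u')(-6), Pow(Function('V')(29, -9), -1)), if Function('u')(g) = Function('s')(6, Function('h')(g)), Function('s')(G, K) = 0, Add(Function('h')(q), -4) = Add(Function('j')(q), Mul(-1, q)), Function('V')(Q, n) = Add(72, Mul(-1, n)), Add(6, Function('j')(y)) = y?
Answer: 0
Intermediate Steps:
Function('j')(y) = Add(-6, y)
Function('h')(q) = -2 (Function('h')(q) = Add(4, Add(Add(-6, q), Mul(-1, q))) = Add(4, -6) = -2)
Function('u')(g) = 0
Mul(Function('u')(-6), Pow(Function('V')(29, -9), -1)) = Mul(0, Pow(Add(72, Mul(-1, -9)), -1)) = Mul(0, Pow(Add(72, 9), -1)) = Mul(0, Pow(81, -1)) = Mul(0, Rational(1, 81)) = 0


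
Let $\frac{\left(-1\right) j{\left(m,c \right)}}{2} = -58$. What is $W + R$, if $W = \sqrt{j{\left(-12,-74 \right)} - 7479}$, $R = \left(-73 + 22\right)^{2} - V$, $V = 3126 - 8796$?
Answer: $8271 + i \sqrt{7363} \approx 8271.0 + 85.808 i$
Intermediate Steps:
$j{\left(m,c \right)} = 116$ ($j{\left(m,c \right)} = \left(-2\right) \left(-58\right) = 116$)
$V = -5670$
$R = 8271$ ($R = \left(-73 + 22\right)^{2} - -5670 = \left(-51\right)^{2} + 5670 = 2601 + 5670 = 8271$)
$W = i \sqrt{7363}$ ($W = \sqrt{116 - 7479} = \sqrt{-7363} = i \sqrt{7363} \approx 85.808 i$)
$W + R = i \sqrt{7363} + 8271 = 8271 + i \sqrt{7363}$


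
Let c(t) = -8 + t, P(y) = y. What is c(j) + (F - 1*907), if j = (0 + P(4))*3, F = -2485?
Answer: -3388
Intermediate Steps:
j = 12 (j = (0 + 4)*3 = 4*3 = 12)
c(j) + (F - 1*907) = (-8 + 12) + (-2485 - 1*907) = 4 + (-2485 - 907) = 4 - 3392 = -3388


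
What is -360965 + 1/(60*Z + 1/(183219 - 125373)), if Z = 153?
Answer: -191681901463319/531026281 ≈ -3.6097e+5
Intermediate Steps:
-360965 + 1/(60*Z + 1/(183219 - 125373)) = -360965 + 1/(60*153 + 1/(183219 - 125373)) = -360965 + 1/(9180 + 1/57846) = -360965 + 1/(531026281/57846) = -360965 + 57846/531026281 = -191681901463319/531026281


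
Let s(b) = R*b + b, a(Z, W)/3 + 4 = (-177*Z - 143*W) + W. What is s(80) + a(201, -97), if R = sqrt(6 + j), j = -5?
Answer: -65261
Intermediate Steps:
R = 1 (R = sqrt(6 - 5) = sqrt(1) = 1)
a(Z, W) = -12 - 531*Z - 426*W (a(Z, W) = -12 + 3*((-177*Z - 143*W) + W) = -12 + 3*(-177*Z - 142*W) = -12 + (-531*Z - 426*W) = -12 - 531*Z - 426*W)
s(b) = 2*b (s(b) = 1*b + b = b + b = 2*b)
s(80) + a(201, -97) = 2*80 + (-12 - 531*201 - 426*(-97)) = 160 + (-12 - 106731 + 41322) = 160 - 65421 = -65261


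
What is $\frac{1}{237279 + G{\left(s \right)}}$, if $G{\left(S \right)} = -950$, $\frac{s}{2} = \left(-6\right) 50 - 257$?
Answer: $\frac{1}{236329} \approx 4.2314 \cdot 10^{-6}$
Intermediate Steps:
$s = -1114$ ($s = 2 \left(\left(-6\right) 50 - 257\right) = 2 \left(-300 - 257\right) = 2 \left(-557\right) = -1114$)
$\frac{1}{237279 + G{\left(s \right)}} = \frac{1}{237279 - 950} = \frac{1}{236329}$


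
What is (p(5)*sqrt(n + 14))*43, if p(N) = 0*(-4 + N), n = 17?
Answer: 0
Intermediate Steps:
p(N) = 0
(p(5)*sqrt(n + 14))*43 = (0*sqrt(17 + 14))*43 = (0*sqrt(31))*43 = 0*43 = 0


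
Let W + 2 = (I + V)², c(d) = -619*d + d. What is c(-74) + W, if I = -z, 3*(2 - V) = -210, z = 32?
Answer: 47330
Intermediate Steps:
V = 72 (V = 2 - ⅓*(-210) = 2 + 70 = 72)
I = -32 (I = -1*32 = -32)
c(d) = -618*d
W = 1598 (W = -2 + (-32 + 72)² = -2 + 40² = -2 + 1600 = 1598)
c(-74) + W = -618*(-74) + 1598 = 45732 + 1598 = 47330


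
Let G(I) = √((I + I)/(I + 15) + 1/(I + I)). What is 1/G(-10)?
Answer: -2*I*√5/9 ≈ -0.4969*I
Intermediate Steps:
G(I) = √(1/(2*I) + 2*I/(15 + I)) (G(I) = √((2*I)/(15 + I) + 1/(2*I)) = √(2*I/(15 + I) + 1/(2*I)) = √(1/(2*I) + 2*I/(15 + I)))
1/G(-10) = 1/(√2*√((15 - 10 + 4*(-10)²)/((-10)*(15 - 10)))/2) = 1/(√2*√(-⅒*(15 - 10 + 4*100)/5)/2) = 1/(√2*√(-⅒*⅕*(15 - 10 + 400))/2) = 1/(√2*√(-⅒*⅕*405)/2) = 1/(√2*√(-81/10)/2) = 1/(√2*(9*I*√10/10)/2) = 1/(9*I*√5/10) = -2*I*√5/9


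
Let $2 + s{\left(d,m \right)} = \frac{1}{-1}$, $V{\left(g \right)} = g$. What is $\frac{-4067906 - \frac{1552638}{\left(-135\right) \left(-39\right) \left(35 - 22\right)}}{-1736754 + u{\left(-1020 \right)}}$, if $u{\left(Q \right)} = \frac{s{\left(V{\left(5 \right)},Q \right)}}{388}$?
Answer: $\frac{1895273666272}{809164661175} \approx 2.3423$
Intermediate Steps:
$s{\left(d,m \right)} = -3$ ($s{\left(d,m \right)} = -2 + \frac{1}{-1} = -2 - 1 = -3$)
$u{\left(Q \right)} = - \frac{3}{388}$
$\frac{-4067906 - \frac{1552638}{\left(-135\right) \left(-39\right) \left(35 - 22\right)}}{-1736754 + u{\left(-1020 \right)}} = \frac{-4067906 - \frac{1552638}{\left(-135\right) \left(-39\right) \left(35 - 22\right)}}{-1736754 - \frac{3}{388}} = \frac{-4067906 - \frac{1552638}{5265 \left(35 - 22\right)}}{- \frac{673860555}{388}} = \left(-4067906 - \frac{1552638}{5265 \cdot 13}\right) \left(- \frac{388}{673860555}\right) = \left(-4067906 - \frac{1552638}{68445}\right) \left(- \frac{388}{673860555}\right) = \left(-4067906 - \frac{517546}{22815}\right) \left(- \frac{388}{673860555}\right) = \left(- \frac{92809792936}{22815}\right) \left(- \frac{388}{673860555}\right) = \frac{1895273666272}{809164661175}$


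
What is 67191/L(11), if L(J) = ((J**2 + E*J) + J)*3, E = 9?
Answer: 22397/231 ≈ 96.957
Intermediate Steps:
L(J) = 3*J**2 + 30*J (L(J) = ((J**2 + 9*J) + J)*3 = (J**2 + 10*J)*3 = 3*J**2 + 30*J)
67191/L(11) = 67191/((3*11*(10 + 11))) = 67191/((3*11*21)) = 67191/693 = 67191*(1/693) = 22397/231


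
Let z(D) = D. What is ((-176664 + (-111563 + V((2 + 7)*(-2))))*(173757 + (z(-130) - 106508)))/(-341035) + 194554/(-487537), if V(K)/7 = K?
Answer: 9435707687894369/166267180795 ≈ 56750.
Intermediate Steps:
V(K) = 7*K
((-176664 + (-111563 + V((2 + 7)*(-2))))*(173757 + (z(-130) - 106508)))/(-341035) + 194554/(-487537) = ((-176664 + (-111563 + 7*((2 + 7)*(-2))))*(173757 + (-130 - 106508)))/(-341035) + 194554/(-487537) = ((-176664 + (-111563 + 7*(9*(-2))))*(173757 - 106638))*(-1/341035) + 194554*(-1/487537) = ((-176664 + (-111563 + 7*(-18)))*67119)*(-1/341035) - 194554/487537 = ((-176664 + (-111563 - 126))*67119)*(-1/341035) - 194554/487537 = ((-176664 - 111689)*67119)*(-1/341035) - 194554/487537 = -288353*67119*(-1/341035) - 194554/487537 = -19353965007*(-1/341035) - 194554/487537 = 19353965007/341035 - 194554/487537 = 9435707687894369/166267180795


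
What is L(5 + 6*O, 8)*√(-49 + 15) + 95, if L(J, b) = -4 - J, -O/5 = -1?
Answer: 95 - 39*I*√34 ≈ 95.0 - 227.41*I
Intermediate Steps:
O = 5 (O = -5*(-1) = 5)
L(5 + 6*O, 8)*√(-49 + 15) + 95 = (-4 - (5 + 6*5))*√(-49 + 15) + 95 = (-4 - (5 + 30))*√(-34) + 95 = (-4 - 1*35)*(I*√34) + 95 = (-4 - 35)*(I*√34) + 95 = -39*I*√34 + 95 = 95 - 39*I*√34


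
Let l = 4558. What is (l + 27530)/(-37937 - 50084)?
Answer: -32088/88021 ≈ -0.36455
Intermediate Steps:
(l + 27530)/(-37937 - 50084) = (4558 + 27530)/(-37937 - 50084) = 32088/(-88021) = 32088*(-1/88021) = -32088/88021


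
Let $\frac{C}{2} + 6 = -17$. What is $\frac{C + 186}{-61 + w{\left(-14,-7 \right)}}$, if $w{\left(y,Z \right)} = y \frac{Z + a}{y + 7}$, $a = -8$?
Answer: $- \frac{20}{13} \approx -1.5385$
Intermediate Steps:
$C = -46$ ($C = -12 + 2 \left(-17\right) = -12 - 34 = -46$)
$w{\left(y,Z \right)} = \frac{y \left(-8 + Z\right)}{7 + y}$ ($w{\left(y,Z \right)} = y \frac{Z - 8}{y + 7} = y \frac{-8 + Z}{7 + y} = \frac{y \left(-8 + Z\right)}{7 + y}$)
$\frac{C + 186}{-61 + w{\left(-14,-7 \right)}} = \frac{-46 + 186}{-61 - \frac{14 \left(-8 - 7\right)}{7 - 14}} = \frac{140}{-61 - 14 \frac{1}{-7} \left(-15\right)} = \frac{140}{-61 - \left(-2\right) \left(-15\right)} = \frac{140}{-61 - 30} = \frac{140}{-91} = 140 \left(- \frac{1}{91}\right) = - \frac{20}{13}$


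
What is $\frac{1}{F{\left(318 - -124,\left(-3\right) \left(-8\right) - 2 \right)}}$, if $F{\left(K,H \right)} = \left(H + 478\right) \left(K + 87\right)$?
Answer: $\frac{1}{264500} \approx 3.7807 \cdot 10^{-6}$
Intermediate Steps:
$F{\left(K,H \right)} = \left(87 + K\right) \left(478 + H\right)$ ($F{\left(K,H \right)} = \left(478 + H\right) \left(87 + K\right) = \left(87 + K\right) \left(478 + H\right)$)
$\frac{1}{F{\left(318 - -124,\left(-3\right) \left(-8\right) - 2 \right)}} = \frac{1}{41586 + 87 \left(\left(-3\right) \left(-8\right) - 2\right) + 478 \left(318 - -124\right) + \left(\left(-3\right) \left(-8\right) - 2\right) \left(318 - -124\right)} = \frac{1}{41586 + 87 \left(24 - 2\right) + 478 \left(318 + 124\right) + \left(24 - 2\right) \left(318 + 124\right)} = \frac{1}{41586 + 87 \cdot 22 + 478 \cdot 442 + 22 \cdot 442} = \frac{1}{41586 + 1914 + 211276 + 9724} = \frac{1}{264500}$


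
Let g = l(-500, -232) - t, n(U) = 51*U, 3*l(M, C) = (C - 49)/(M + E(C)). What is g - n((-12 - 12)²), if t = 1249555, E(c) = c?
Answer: -2808532195/2196 ≈ -1.2789e+6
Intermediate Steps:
l(M, C) = (-49 + C)/(3*(C + M)) (l(M, C) = ((C - 49)/(M + C))/3 = ((-49 + C)/(C + M))/3 = (-49 + C)/(3*(C + M)))
g = -2744022499/2196 (g = (-49 - 232)/(3*(-232 - 500)) - 1*1249555 = (⅓)*(-281)/(-732) - 1249555 = (⅓)*(-1/732)*(-281) - 1249555 = 281/2196 - 1249555 = -2744022499/2196 ≈ -1.2496e+6)
g - n((-12 - 12)²) = -2744022499/2196 - 51*(-12 - 12)² = -2744022499/2196 - 51*(-24)² = -2744022499/2196 - 51*576 = -2744022499/2196 - 1*29376 = -2744022499/2196 - 29376 = -2808532195/2196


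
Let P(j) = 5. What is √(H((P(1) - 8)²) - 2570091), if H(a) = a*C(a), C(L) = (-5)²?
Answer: I*√2569866 ≈ 1603.1*I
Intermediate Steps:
C(L) = 25
H(a) = 25*a (H(a) = a*25 = 25*a)
√(H((P(1) - 8)²) - 2570091) = √(25*(5 - 8)² - 2570091) = √(25*(-3)² - 2570091) = √(25*9 - 2570091) = √(225 - 2570091) = √(-2569866) = I*√2569866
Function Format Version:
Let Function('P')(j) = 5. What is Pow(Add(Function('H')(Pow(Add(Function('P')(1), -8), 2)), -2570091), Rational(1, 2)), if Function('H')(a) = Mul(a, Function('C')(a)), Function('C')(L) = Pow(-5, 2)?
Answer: Mul(I, Pow(2569866, Rational(1, 2))) ≈ Mul(1603.1, I)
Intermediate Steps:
Function('C')(L) = 25
Function('H')(a) = Mul(25, a) (Function('H')(a) = Mul(a, 25) = Mul(25, a))
Pow(Add(Function('H')(Pow(Add(Function('P')(1), -8), 2)), -2570091), Rational(1, 2)) = Pow(Add(Mul(25, Pow(Add(5, -8), 2)), -2570091), Rational(1, 2)) = Pow(Add(Mul(25, Pow(-3, 2)), -2570091), Rational(1, 2)) = Pow(Add(Mul(25, 9), -2570091), Rational(1, 2)) = Pow(Add(225, -2570091), Rational(1, 2)) = Pow(-2569866, Rational(1, 2)) = Mul(I, Pow(2569866, Rational(1, 2)))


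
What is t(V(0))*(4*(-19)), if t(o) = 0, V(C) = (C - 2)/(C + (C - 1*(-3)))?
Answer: 0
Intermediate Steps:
V(C) = (-2 + C)/(3 + 2*C) (V(C) = (-2 + C)/(C + (C + 3)) = (-2 + C)/(C + (3 + C)) = (-2 + C)/(3 + 2*C))
t(V(0))*(4*(-19)) = 0*(4*(-19)) = 0*(-76) = 0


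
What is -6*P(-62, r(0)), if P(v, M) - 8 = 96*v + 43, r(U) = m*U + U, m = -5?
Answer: 35406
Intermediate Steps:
r(U) = -4*U (r(U) = -5*U + U = -4*U)
P(v, M) = 51 + 96*v (P(v, M) = 8 + (96*v + 43) = 8 + (43 + 96*v) = 51 + 96*v)
-6*P(-62, r(0)) = -6*(51 + 96*(-62)) = -6*(51 - 5952) = -6*(-5901) = 35406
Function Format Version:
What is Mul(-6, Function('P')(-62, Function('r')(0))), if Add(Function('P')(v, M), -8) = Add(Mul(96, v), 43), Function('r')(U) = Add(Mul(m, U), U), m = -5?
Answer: 35406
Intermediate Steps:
Function('r')(U) = Mul(-4, U) (Function('r')(U) = Add(Mul(-5, U), U) = Mul(-4, U))
Function('P')(v, M) = Add(51, Mul(96, v)) (Function('P')(v, M) = Add(8, Add(Mul(96, v), 43)) = Add(8, Add(43, Mul(96, v))) = Add(51, Mul(96, v)))
Mul(-6, Function('P')(-62, Function('r')(0))) = Mul(-6, Add(51, Mul(96, -62))) = Mul(-6, Add(51, -5952)) = Mul(-6, -5901) = 35406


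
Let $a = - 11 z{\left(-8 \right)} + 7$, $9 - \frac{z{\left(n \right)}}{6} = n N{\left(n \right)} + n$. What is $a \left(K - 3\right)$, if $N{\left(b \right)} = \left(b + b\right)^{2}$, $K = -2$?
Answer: $681415$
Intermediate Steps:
$N{\left(b \right)} = 4 b^{2}$ ($N{\left(b \right)} = \left(2 b\right)^{2} = 4 b^{2}$)
$z{\left(n \right)} = 54 - 24 n^{3} - 6 n$ ($z{\left(n \right)} = 54 - 6 \left(n 4 n^{2} + n\right) = 54 - 6 \left(4 n^{3} + n\right) = 54 - 6 \left(n + 4 n^{3}\right) = 54 - \left(6 n + 24 n^{3}\right) = 54 - 24 n^{3} - 6 n$)
$a = -136283$ ($a = - 11 \left(54 - 24 \left(-8\right)^{3} - -48\right) + 7 = - 11 \left(54 - -12288 + 48\right) + 7 = - 11 \left(54 + 12288 + 48\right) + 7 = \left(-11\right) 12390 + 7 = -136290 + 7 = -136283$)
$a \left(K - 3\right) = - 136283 \left(-2 - 3\right) = \left(-136283\right) \left(-5\right) = 681415$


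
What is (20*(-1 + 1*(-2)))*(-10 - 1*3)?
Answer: 780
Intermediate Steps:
(20*(-1 + 1*(-2)))*(-10 - 1*3) = (20*(-1 - 2))*(-10 - 3) = (20*(-3))*(-13) = -60*(-13) = 780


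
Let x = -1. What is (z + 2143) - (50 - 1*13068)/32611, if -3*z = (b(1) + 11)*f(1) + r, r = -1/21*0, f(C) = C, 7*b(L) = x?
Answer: 1465387775/684831 ≈ 2139.8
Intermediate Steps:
b(L) = -⅐ (b(L) = (⅐)*(-1) = -⅐)
r = 0 (r = -1*1/21*0 = -1/21*0 = 0)
z = -76/21 (z = -((-⅐ + 11)*1 + 0)/3 = -((76/7)*1 + 0)/3 = -(76/7 + 0)/3 = -⅓*76/7 = -76/21 ≈ -3.6190)
(z + 2143) - (50 - 1*13068)/32611 = (-76/21 + 2143) - (50 - 1*13068)/32611 = 44927/21 - (50 - 13068)/32611 = 44927/21 - (-13018)/32611 = 44927/21 - 1*(-13018/32611) = 44927/21 + 13018/32611 = 1465387775/684831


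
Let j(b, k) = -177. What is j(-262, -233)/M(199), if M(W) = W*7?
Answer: -177/1393 ≈ -0.12706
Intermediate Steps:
M(W) = 7*W
j(-262, -233)/M(199) = -177/(7*199) = -177/1393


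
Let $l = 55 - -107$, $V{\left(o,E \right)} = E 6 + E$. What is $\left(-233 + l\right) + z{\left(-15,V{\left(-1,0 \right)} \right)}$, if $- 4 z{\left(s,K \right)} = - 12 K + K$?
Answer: $-71$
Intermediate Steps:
$V{\left(o,E \right)} = 7 E$ ($V{\left(o,E \right)} = 6 E + E = 7 E$)
$l = 162$ ($l = 55 + 107 = 162$)
$z{\left(s,K \right)} = \frac{11 K}{4}$ ($z{\left(s,K \right)} = - \frac{- 12 K + K}{4} = - \frac{\left(-11\right) K}{4} = \frac{11 K}{4}$)
$\left(-233 + l\right) + z{\left(-15,V{\left(-1,0 \right)} \right)} = \left(-233 + 162\right) + \frac{11 \cdot 7 \cdot 0}{4} = -71 + \frac{11}{4} \cdot 0 = -71 + 0 = -71$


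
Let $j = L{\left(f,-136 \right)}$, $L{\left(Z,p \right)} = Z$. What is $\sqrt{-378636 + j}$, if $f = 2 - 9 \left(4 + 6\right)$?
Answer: $2 i \sqrt{94681} \approx 615.41 i$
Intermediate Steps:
$f = -88$ ($f = 2 - 90 = -88$)
$j = -88$
$\sqrt{-378636 + j} = \sqrt{-378636 - 88} = \sqrt{-378724} = 2 i \sqrt{94681}$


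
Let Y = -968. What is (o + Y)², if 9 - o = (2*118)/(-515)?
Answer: 243689335201/265225 ≈ 9.1880e+5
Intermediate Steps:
o = 4871/515 (o = 9 - 2*118/(-515) = 9 - 236*(-1)/515 = 9 - 1*(-236/515) = 9 + 236/515 = 4871/515 ≈ 9.4583)
(o + Y)² = (4871/515 - 968)² = (-493649/515)² = 243689335201/265225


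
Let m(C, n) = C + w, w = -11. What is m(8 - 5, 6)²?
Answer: 64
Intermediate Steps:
m(C, n) = -11 + C (m(C, n) = C - 11 = -11 + C)
m(8 - 5, 6)² = (-11 + (8 - 5))² = (-11 + 3)² = (-8)² = 64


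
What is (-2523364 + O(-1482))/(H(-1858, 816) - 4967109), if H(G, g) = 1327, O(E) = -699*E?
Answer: 743723/2482891 ≈ 0.29954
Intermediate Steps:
(-2523364 + O(-1482))/(H(-1858, 816) - 4967109) = (-2523364 - 699*(-1482))/(1327 - 4967109) = (-2523364 + 1035918)/(-4965782) = -1487446*(-1/4965782) = 743723/2482891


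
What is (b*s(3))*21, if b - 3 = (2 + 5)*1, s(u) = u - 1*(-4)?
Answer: 1470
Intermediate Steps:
s(u) = 4 + u (s(u) = u + 4 = 4 + u)
b = 10 (b = 3 + (2 + 5)*1 = 3 + 7*1 = 3 + 7 = 10)
(b*s(3))*21 = (10*(4 + 3))*21 = (10*7)*21 = 70*21 = 1470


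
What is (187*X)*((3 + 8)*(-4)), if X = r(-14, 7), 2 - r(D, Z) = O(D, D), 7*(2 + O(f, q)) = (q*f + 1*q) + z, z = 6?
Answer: 1316480/7 ≈ 1.8807e+5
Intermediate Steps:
O(f, q) = -8/7 + q/7 + f*q/7 (O(f, q) = -2 + ((q*f + 1*q) + 6)/7 = -2 + ((f*q + q) + 6)/7 = -2 + ((q + f*q) + 6)/7 = -2 + (6 + q + f*q)/7 = -2 + (6/7 + q/7 + f*q/7) = -8/7 + q/7 + f*q/7)
r(D, Z) = 22/7 - D/7 - D²/7 (r(D, Z) = 2 - (-8/7 + D/7 + D*D/7) = 2 - (-8/7 + D/7 + D²/7) = 2 + (8/7 - D/7 - D²/7) = 22/7 - D/7 - D²/7)
X = -160/7 (X = 22/7 - ⅐*(-14) - ⅐*(-14)² = 22/7 + 2 - ⅐*196 = 22/7 + 2 - 28 = -160/7 ≈ -22.857)
(187*X)*((3 + 8)*(-4)) = (187*(-160/7))*((3 + 8)*(-4)) = -329120*(-4)/7 = -29920/7*(-44) = 1316480/7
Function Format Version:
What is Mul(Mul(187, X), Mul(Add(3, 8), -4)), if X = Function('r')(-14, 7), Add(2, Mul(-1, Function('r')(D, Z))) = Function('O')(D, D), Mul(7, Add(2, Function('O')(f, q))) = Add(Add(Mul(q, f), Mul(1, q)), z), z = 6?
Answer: Rational(1316480, 7) ≈ 1.8807e+5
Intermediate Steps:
Function('O')(f, q) = Add(Rational(-8, 7), Mul(Rational(1, 7), q), Mul(Rational(1, 7), f, q)) (Function('O')(f, q) = Add(-2, Mul(Rational(1, 7), Add(Add(Mul(q, f), Mul(1, q)), 6))) = Add(-2, Mul(Rational(1, 7), Add(Add(Mul(f, q), q), 6))) = Add(-2, Mul(Rational(1, 7), Add(Add(q, Mul(f, q)), 6))) = Add(-2, Mul(Rational(1, 7), Add(6, q, Mul(f, q)))) = Add(-2, Add(Rational(6, 7), Mul(Rational(1, 7), q), Mul(Rational(1, 7), f, q))) = Add(Rational(-8, 7), Mul(Rational(1, 7), q), Mul(Rational(1, 7), f, q)))
Function('r')(D, Z) = Add(Rational(22, 7), Mul(Rational(-1, 7), D), Mul(Rational(-1, 7), Pow(D, 2))) (Function('r')(D, Z) = Add(2, Mul(-1, Add(Rational(-8, 7), Mul(Rational(1, 7), D), Mul(Rational(1, 7), D, D)))) = Add(2, Mul(-1, Add(Rational(-8, 7), Mul(Rational(1, 7), D), Mul(Rational(1, 7), Pow(D, 2))))) = Add(2, Add(Rational(8, 7), Mul(Rational(-1, 7), D), Mul(Rational(-1, 7), Pow(D, 2)))) = Add(Rational(22, 7), Mul(Rational(-1, 7), D), Mul(Rational(-1, 7), Pow(D, 2))))
X = Rational(-160, 7) (X = Add(Rational(22, 7), Mul(Rational(-1, 7), -14), Mul(Rational(-1, 7), Pow(-14, 2))) = Add(Rational(22, 7), 2, Mul(Rational(-1, 7), 196)) = Add(Rational(22, 7), 2, -28) = Rational(-160, 7) ≈ -22.857)
Mul(Mul(187, X), Mul(Add(3, 8), -4)) = Mul(Mul(187, Rational(-160, 7)), Mul(Add(3, 8), -4)) = Mul(Rational(-29920, 7), Mul(11, -4)) = Mul(Rational(-29920, 7), -44) = Rational(1316480, 7)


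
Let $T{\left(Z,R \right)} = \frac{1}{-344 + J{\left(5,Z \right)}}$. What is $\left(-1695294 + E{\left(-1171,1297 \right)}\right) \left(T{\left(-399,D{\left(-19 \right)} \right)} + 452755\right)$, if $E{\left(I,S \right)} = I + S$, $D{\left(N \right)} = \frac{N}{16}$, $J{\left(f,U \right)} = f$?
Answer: $- \frac{86727023460864}{113} \approx -7.675 \cdot 10^{11}$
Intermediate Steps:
$D{\left(N \right)} = \frac{N}{16}$ ($D{\left(N \right)} = N \frac{1}{16} = \frac{N}{16}$)
$T{\left(Z,R \right)} = - \frac{1}{339}$ ($T{\left(Z,R \right)} = \frac{1}{-344 + 5} = \frac{1}{-339} = - \frac{1}{339}$)
$\left(-1695294 + E{\left(-1171,1297 \right)}\right) \left(T{\left(-399,D{\left(-19 \right)} \right)} + 452755\right) = \left(-1695294 + \left(-1171 + 1297\right)\right) \left(- \frac{1}{339} + 452755\right) = \left(-1695294 + 126\right) \frac{153483944}{339} = \left(-1695168\right) \frac{153483944}{339} = - \frac{86727023460864}{113}$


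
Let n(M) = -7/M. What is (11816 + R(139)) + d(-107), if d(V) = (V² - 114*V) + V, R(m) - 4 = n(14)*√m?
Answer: 35360 - √139/2 ≈ 35354.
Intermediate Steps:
R(m) = 4 - √m/2 (R(m) = 4 + (-7/14)*√m = 4 + (-7*1/14)*√m = 4 - √m/2)
d(V) = V² - 113*V
(11816 + R(139)) + d(-107) = (11816 + (4 - √139/2)) - 107*(-113 - 107) = (11820 - √139/2) - 107*(-220) = (11820 - √139/2) + 23540 = 35360 - √139/2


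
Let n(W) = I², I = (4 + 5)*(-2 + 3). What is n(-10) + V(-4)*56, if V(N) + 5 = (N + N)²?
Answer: 3385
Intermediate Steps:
I = 9 (I = 9*1 = 9)
n(W) = 81 (n(W) = 9² = 81)
V(N) = -5 + 4*N² (V(N) = -5 + (N + N)² = -5 + (2*N)² = -5 + 4*N²)
n(-10) + V(-4)*56 = 81 + (-5 + 4*(-4)²)*56 = 81 + (-5 + 4*16)*56 = 81 + (-5 + 64)*56 = 81 + 59*56 = 81 + 3304 = 3385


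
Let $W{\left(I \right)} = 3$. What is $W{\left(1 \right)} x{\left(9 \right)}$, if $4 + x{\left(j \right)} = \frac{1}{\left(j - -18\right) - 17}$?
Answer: $- \frac{117}{10} \approx -11.7$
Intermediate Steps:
$x{\left(j \right)} = -4 + \frac{1}{1 + j}$ ($x{\left(j \right)} = -4 + \frac{1}{\left(j - -18\right) - 17} = -4 + \frac{1}{\left(j + 18\right) - 17} = -4 + \frac{1}{\left(18 + j\right) - 17} = -4 + \frac{1}{1 + j}$)
$W{\left(1 \right)} x{\left(9 \right)} = 3 \frac{-3 - 36}{1 + 9} = 3 \frac{-3 - 36}{10} = 3 \cdot \frac{1}{10} \left(-39\right) = 3 \left(- \frac{39}{10}\right) = - \frac{117}{10}$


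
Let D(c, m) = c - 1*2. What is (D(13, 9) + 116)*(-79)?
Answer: -10033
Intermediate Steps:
D(c, m) = -2 + c (D(c, m) = c - 2 = -2 + c)
(D(13, 9) + 116)*(-79) = ((-2 + 13) + 116)*(-79) = (11 + 116)*(-79) = 127*(-79) = -10033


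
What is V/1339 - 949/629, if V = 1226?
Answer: -499557/842231 ≈ -0.59314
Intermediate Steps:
V/1339 - 949/629 = 1226/1339 - 949/629 = -499557/842231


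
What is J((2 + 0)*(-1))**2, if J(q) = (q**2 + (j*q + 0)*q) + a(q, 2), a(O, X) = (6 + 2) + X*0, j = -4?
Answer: 16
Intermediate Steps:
a(O, X) = 8 (a(O, X) = 8 + 0 = 8)
J(q) = 8 - 3*q**2 (J(q) = (q**2 + (-4*q + 0)*q) + 8 = (q**2 + (-4*q)*q) + 8 = (q**2 - 4*q**2) + 8 = -3*q**2 + 8 = 8 - 3*q**2)
J((2 + 0)*(-1))**2 = (8 - 3*(2 + 0)**2)**2 = (8 - 3*(2*(-1))**2)**2 = (8 - 3*(-2)**2)**2 = (8 - 3*4)**2 = (8 - 12)**2 = (-4)**2 = 16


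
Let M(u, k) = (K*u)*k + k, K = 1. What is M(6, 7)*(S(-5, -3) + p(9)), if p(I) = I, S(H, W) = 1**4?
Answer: 490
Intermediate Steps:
S(H, W) = 1
M(u, k) = k + k*u (M(u, k) = (1*u)*k + k = u*k + k = k*u + k = k + k*u)
M(6, 7)*(S(-5, -3) + p(9)) = (7*(1 + 6))*(1 + 9) = (7*7)*10 = 49*10 = 490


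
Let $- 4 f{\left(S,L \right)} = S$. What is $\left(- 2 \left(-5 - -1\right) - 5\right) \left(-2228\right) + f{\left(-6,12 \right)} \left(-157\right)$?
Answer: $- \frac{13839}{2} \approx -6919.5$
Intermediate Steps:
$f{\left(S,L \right)} = - \frac{S}{4}$
$\left(- 2 \left(-5 - -1\right) - 5\right) \left(-2228\right) + f{\left(-6,12 \right)} \left(-157\right) = \left(- 2 \left(-5 - -1\right) - 5\right) \left(-2228\right) + \left(- \frac{1}{4}\right) \left(-6\right) \left(-157\right) = \left(- 2 \left(-5 + 1\right) - 5\right) \left(-2228\right) + \frac{3}{2} \left(-157\right) = \left(\left(-2\right) \left(-4\right) - 5\right) \left(-2228\right) - \frac{471}{2} = \left(8 - 5\right) \left(-2228\right) - \frac{471}{2} = 3 \left(-2228\right) - \frac{471}{2} = -6684 - \frac{471}{2} = - \frac{13839}{2}$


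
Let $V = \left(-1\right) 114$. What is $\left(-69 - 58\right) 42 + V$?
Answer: $-5448$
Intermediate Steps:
$V = -114$
$\left(-69 - 58\right) 42 + V = \left(-69 - 58\right) 42 - 114 = \left(-127\right) 42 - 114 = -5334 - 114 = -5448$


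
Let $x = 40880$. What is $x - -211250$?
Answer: $252130$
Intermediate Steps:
$x - -211250 = 40880 - -211250 = 40880 + 211250 = 252130$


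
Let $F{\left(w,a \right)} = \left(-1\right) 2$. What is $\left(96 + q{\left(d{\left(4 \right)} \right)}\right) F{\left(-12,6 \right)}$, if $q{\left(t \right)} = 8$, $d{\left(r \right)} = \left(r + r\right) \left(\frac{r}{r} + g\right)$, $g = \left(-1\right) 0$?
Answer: $-208$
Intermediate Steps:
$F{\left(w,a \right)} = -2$
$g = 0$
$d{\left(r \right)} = 2 r$ ($d{\left(r \right)} = \left(r + r\right) \left(\frac{r}{r} + 0\right) = 2 r \left(1 + 0\right) = 2 r 1 = 2 r$)
$\left(96 + q{\left(d{\left(4 \right)} \right)}\right) F{\left(-12,6 \right)} = \left(96 + 8\right) \left(-2\right) = 104 \left(-2\right) = -208$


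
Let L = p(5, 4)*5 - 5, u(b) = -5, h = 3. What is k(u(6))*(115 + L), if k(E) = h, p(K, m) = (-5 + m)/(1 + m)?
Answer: 327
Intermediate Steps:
p(K, m) = (-5 + m)/(1 + m)
k(E) = 3
L = -6 (L = ((-5 + 4)/(1 + 4))*5 - 5 = (-1/5)*5 - 5 = ((⅕)*(-1))*5 - 5 = -⅕*5 - 5 = -1 - 5 = -6)
k(u(6))*(115 + L) = 3*(115 - 6) = 3*109 = 327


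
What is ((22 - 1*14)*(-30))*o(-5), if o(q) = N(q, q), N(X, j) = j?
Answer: 1200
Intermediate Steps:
o(q) = q
((22 - 1*14)*(-30))*o(-5) = ((22 - 1*14)*(-30))*(-5) = ((22 - 14)*(-30))*(-5) = (8*(-30))*(-5) = -240*(-5) = 1200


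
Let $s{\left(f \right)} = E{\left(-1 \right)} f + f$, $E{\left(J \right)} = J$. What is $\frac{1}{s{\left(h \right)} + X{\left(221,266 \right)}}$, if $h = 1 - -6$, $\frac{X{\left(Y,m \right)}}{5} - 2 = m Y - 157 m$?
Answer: $\frac{1}{85130} \approx 1.1747 \cdot 10^{-5}$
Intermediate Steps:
$X{\left(Y,m \right)} = 10 - 785 m + 5 Y m$ ($X{\left(Y,m \right)} = 10 + 5 \left(m Y - 157 m\right) = 10 + 5 \left(Y m - 157 m\right) = 10 + 5 \left(- 157 m + Y m\right) = 10 + \left(- 785 m + 5 Y m\right) = 10 - 785 m + 5 Y m$)
$h = 7$ ($h = 1 + 6 = 7$)
$s{\left(f \right)} = 0$ ($s{\left(f \right)} = - f + f = 0$)
$\frac{1}{s{\left(h \right)} + X{\left(221,266 \right)}} = \frac{1}{0 + \left(10 - 208810 + 5 \cdot 221 \cdot 266\right)} = \frac{1}{0 + \left(10 - 208810 + 293930\right)} = \frac{1}{0 + 85130} = \frac{1}{85130}$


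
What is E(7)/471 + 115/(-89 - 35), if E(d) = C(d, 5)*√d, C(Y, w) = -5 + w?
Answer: -115/124 ≈ -0.92742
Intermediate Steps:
E(d) = 0 (E(d) = (-5 + 5)*√d = 0*√d = 0)
E(7)/471 + 115/(-89 - 35) = 0/471 + 115/(-89 - 35) = 0*(1/471) + 115/(-124) = 0 + 115*(-1/124) = 0 - 115/124 = -115/124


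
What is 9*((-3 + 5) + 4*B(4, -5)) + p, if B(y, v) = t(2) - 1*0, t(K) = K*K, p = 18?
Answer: 180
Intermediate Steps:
t(K) = K²
B(y, v) = 4 (B(y, v) = 2² - 1*0 = 4 + 0 = 4)
9*((-3 + 5) + 4*B(4, -5)) + p = 9*((-3 + 5) + 4*4) + 18 = 9*(2 + 16) + 18 = 9*18 + 18 = 162 + 18 = 180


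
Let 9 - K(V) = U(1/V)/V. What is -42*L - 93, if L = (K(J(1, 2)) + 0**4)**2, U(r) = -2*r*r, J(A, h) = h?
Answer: -29493/8 ≈ -3686.6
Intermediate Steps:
U(r) = -2*r**2
K(V) = 9 + 2/V**3 (K(V) = 9 - (-2/V**2)/V = 9 - (-2)/V**3 = 9 + 2/V**3)
L = 1369/16 (L = ((9 + 2/2**3) + 0**4)**2 = ((9 + 2*(1/8)) + 0)**2 = ((9 + 1/4) + 0)**2 = (37/4 + 0)**2 = (37/4)**2 = 1369/16 ≈ 85.563)
-42*L - 93 = -42*1369/16 - 93 = -28749/8 - 93 = -29493/8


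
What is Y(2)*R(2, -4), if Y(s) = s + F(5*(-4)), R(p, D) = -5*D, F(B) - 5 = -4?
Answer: 60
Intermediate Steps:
F(B) = 1 (F(B) = 5 - 4 = 1)
Y(s) = 1 + s (Y(s) = s + 1 = 1 + s)
Y(2)*R(2, -4) = (1 + 2)*(-5*(-4)) = 3*20 = 60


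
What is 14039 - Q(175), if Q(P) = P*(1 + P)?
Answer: -16761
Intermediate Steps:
14039 - Q(175) = 14039 - 175*(1 + 175) = 14039 - 175*176 = 14039 - 1*30800 = 14039 - 30800 = -16761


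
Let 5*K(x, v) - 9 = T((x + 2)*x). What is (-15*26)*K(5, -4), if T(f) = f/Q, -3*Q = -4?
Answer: -5499/2 ≈ -2749.5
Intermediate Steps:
Q = 4/3 (Q = -⅓*(-4) = 4/3 ≈ 1.3333)
T(f) = 3*f/4 (T(f) = f/(4/3) = f*(¾) = 3*f/4)
K(x, v) = 9/5 + 3*x*(2 + x)/20 (K(x, v) = 9/5 + (3*((x + 2)*x)/4)/5 = 9/5 + (3*((2 + x)*x)/4)/5 = 9/5 + (3*(x*(2 + x))/4)/5 = 9/5 + (3*x*(2 + x)/4)/5 = 9/5 + 3*x*(2 + x)/20)
(-15*26)*K(5, -4) = (-15*26)*(9/5 + (3/20)*5*(2 + 5)) = -390*(9/5 + (3/20)*5*7) = -390*(9/5 + 21/4) = -390*141/20 = -5499/2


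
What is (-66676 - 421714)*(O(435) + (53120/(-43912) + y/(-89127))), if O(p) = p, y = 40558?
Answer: -103536457172522570/489218103 ≈ -2.1164e+8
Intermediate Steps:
(-66676 - 421714)*(O(435) + (53120/(-43912) + y/(-89127))) = (-66676 - 421714)*(435 + (53120/(-43912) + 40558/(-89127))) = -488390*(435 + (53120*(-1/43912) + 40558*(-1/89127))) = -488390*(435 + (-6640/5489 - 40558/89127)) = -488390*(435 - 814426142/489218103) = -488390*211995448663/489218103 = -103536457172522570/489218103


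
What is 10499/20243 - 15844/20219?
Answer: -108450811/409293217 ≈ -0.26497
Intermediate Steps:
10499/20243 - 15844/20219 = -108450811/409293217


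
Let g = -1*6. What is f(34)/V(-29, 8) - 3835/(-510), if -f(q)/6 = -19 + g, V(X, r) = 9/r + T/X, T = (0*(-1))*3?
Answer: 4789/34 ≈ 140.85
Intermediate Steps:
T = 0 (T = 0*3 = 0)
g = -6
V(X, r) = 9/r (V(X, r) = 9/r + 0/X = 9/r + 0 = 9/r)
f(q) = 150 (f(q) = -6*(-19 - 6) = -6*(-25) = 150)
f(34)/V(-29, 8) - 3835/(-510) = 150/((9/8)) - 3835/(-510) = 150/((9*(1/8))) - 3835*(-1/510) = 150/(9/8) + 767/102 = 150*(8/9) + 767/102 = 400/3 + 767/102 = 4789/34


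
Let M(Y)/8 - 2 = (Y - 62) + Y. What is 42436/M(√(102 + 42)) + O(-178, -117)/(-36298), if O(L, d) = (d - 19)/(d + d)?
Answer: -2503055905/16987464 ≈ -147.35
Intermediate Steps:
O(L, d) = (-19 + d)/(2*d) (O(L, d) = (-19 + d)/((2*d)) = (-19 + d)*(1/(2*d)) = (-19 + d)/(2*d))
M(Y) = -480 + 16*Y (M(Y) = 16 + 8*((Y - 62) + Y) = 16 + 8*((-62 + Y) + Y) = 16 + 8*(-62 + 2*Y) = 16 + (-496 + 16*Y) = -480 + 16*Y)
42436/M(√(102 + 42)) + O(-178, -117)/(-36298) = 42436/(-480 + 16*√(102 + 42)) + ((½)*(-19 - 117)/(-117))/(-36298) = 42436/(-480 + 16*√144) + ((½)*(-1/117)*(-136))*(-1/36298) = 42436/(-480 + 16*12) + (68/117)*(-1/36298) = 42436/(-480 + 192) - 34/2123433 = 42436/(-288) - 34/2123433 = 42436*(-1/288) - 34/2123433 = -10609/72 - 34/2123433 = -2503055905/16987464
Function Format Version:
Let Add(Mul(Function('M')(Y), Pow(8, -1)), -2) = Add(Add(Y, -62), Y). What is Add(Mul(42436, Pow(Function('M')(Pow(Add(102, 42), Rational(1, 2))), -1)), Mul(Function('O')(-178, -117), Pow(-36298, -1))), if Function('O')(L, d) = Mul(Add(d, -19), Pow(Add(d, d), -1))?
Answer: Rational(-2503055905, 16987464) ≈ -147.35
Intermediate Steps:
Function('O')(L, d) = Mul(Rational(1, 2), Pow(d, -1), Add(-19, d)) (Function('O')(L, d) = Mul(Add(-19, d), Pow(Mul(2, d), -1)) = Mul(Add(-19, d), Mul(Rational(1, 2), Pow(d, -1))) = Mul(Rational(1, 2), Pow(d, -1), Add(-19, d)))
Function('M')(Y) = Add(-480, Mul(16, Y)) (Function('M')(Y) = Add(16, Mul(8, Add(Add(Y, -62), Y))) = Add(16, Mul(8, Add(Add(-62, Y), Y))) = Add(16, Mul(8, Add(-62, Mul(2, Y)))) = Add(16, Add(-496, Mul(16, Y))) = Add(-480, Mul(16, Y)))
Add(Mul(42436, Pow(Function('M')(Pow(Add(102, 42), Rational(1, 2))), -1)), Mul(Function('O')(-178, -117), Pow(-36298, -1))) = Add(Mul(42436, Pow(Add(-480, Mul(16, Pow(Add(102, 42), Rational(1, 2)))), -1)), Mul(Mul(Rational(1, 2), Pow(-117, -1), Add(-19, -117)), Pow(-36298, -1))) = Add(Mul(42436, Pow(Add(-480, Mul(16, Pow(144, Rational(1, 2)))), -1)), Mul(Mul(Rational(1, 2), Rational(-1, 117), -136), Rational(-1, 36298))) = Add(Mul(42436, Pow(Add(-480, Mul(16, 12)), -1)), Mul(Rational(68, 117), Rational(-1, 36298))) = Add(Mul(42436, Pow(Add(-480, 192), -1)), Rational(-34, 2123433)) = Add(Mul(42436, Pow(-288, -1)), Rational(-34, 2123433)) = Add(Mul(42436, Rational(-1, 288)), Rational(-34, 2123433)) = Add(Rational(-10609, 72), Rational(-34, 2123433)) = Rational(-2503055905, 16987464)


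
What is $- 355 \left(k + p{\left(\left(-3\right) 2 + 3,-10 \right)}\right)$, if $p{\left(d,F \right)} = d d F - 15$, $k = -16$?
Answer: $42955$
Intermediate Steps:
$p{\left(d,F \right)} = -15 + F d^{2}$ ($p{\left(d,F \right)} = d^{2} F - 15 = F d^{2} - 15 = -15 + F d^{2}$)
$- 355 \left(k + p{\left(\left(-3\right) 2 + 3,-10 \right)}\right) = - 355 \left(-16 - \left(15 + 10 \left(\left(-3\right) 2 + 3\right)^{2}\right)\right) = - 355 \left(-16 - \left(15 + 10 \left(-6 + 3\right)^{2}\right)\right) = - 355 \left(-16 - \left(15 + 10 \left(-3\right)^{2}\right)\right) = - 355 \left(-16 - 105\right) = \left(-355\right) \left(-121\right) = 42955$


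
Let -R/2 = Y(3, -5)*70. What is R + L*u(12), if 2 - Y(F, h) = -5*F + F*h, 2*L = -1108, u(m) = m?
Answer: -11128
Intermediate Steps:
L = -554 (L = (1/2)*(-1108) = -554)
Y(F, h) = 2 + 5*F - F*h (Y(F, h) = 2 - (-5*F + F*h) = 2 + (5*F - F*h) = 2 + 5*F - F*h)
R = -4480 (R = -2*(2 + 5*3 - 1*3*(-5))*70 = -2*(2 + 15 + 15)*70 = -64*70 = -2*2240 = -4480)
R + L*u(12) = -4480 - 554*12 = -4480 - 6648 = -11128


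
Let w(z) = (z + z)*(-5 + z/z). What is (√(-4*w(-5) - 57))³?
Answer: -217*I*√217 ≈ -3196.6*I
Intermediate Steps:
w(z) = -8*z (w(z) = (2*z)*(-5 + 1) = (2*z)*(-4) = -8*z)
(√(-4*w(-5) - 57))³ = (√(-(-32)*(-5) - 57))³ = (√(-4*40 - 57))³ = (√(-160 - 57))³ = (√(-217))³ = (I*√217)³ = -217*I*√217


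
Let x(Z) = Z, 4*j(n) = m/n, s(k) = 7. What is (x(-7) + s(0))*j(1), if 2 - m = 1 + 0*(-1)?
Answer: 0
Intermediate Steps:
m = 1 (m = 2 - (1 + 0*(-1)) = 2 - (1 + 0) = 2 - 1*1 = 2 - 1 = 1)
j(n) = 1/(4*n) (j(n) = (1/n)/4 = 1/(4*n))
(x(-7) + s(0))*j(1) = (-7 + 7)*((1/4)/1) = 0*((1/4)*1) = 0*(1/4) = 0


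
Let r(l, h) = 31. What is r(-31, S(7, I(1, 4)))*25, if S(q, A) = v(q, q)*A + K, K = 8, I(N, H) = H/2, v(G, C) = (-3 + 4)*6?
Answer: 775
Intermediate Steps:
v(G, C) = 6 (v(G, C) = 1*6 = 6)
I(N, H) = H/2 (I(N, H) = H*(1/2) = H/2)
S(q, A) = 8 + 6*A (S(q, A) = 6*A + 8 = 8 + 6*A)
r(-31, S(7, I(1, 4)))*25 = 31*25 = 775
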